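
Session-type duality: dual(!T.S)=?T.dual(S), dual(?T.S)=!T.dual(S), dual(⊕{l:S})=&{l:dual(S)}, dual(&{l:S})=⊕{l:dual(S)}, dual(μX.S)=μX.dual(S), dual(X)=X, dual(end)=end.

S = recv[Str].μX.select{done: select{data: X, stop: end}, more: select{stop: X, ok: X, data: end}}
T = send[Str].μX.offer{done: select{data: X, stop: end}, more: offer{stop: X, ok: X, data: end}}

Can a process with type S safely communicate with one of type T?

NO

recv[Str] | send[Str]  ✓
  μX | μX  ✓ (binder kept)
    select{done,more} | offer{done,more}  ✓ same labels
      • done:
        select{data,stop} | select{data,stop}  ✗ choice polarity not flipped — not dual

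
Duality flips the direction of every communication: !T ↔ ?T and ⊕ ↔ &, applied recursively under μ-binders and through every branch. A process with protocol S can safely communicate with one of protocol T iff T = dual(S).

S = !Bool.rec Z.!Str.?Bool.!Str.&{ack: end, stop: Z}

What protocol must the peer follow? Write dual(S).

!Bool → ?Bool
  rec Z → rec Z  (binder kept)
    !Str → ?Str
      ?Bool → !Bool
        !Str → ?Str
          &{ack,stop} → +{ack,stop}  (external→internal)
            [ack]
              end ↦ end
            [stop]
              Z ↦ Z

?Bool.rec Z.?Str.!Bool.?Str.+{ack: end, stop: Z}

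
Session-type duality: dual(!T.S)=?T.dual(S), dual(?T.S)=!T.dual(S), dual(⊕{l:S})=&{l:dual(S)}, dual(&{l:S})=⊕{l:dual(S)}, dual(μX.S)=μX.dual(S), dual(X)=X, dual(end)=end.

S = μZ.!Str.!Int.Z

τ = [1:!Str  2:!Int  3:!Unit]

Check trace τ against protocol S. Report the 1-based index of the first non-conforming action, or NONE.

3

@1 !Str  match  state: !Int.μZ.…
@2 !Int  match  state: μZ.…
@3 got !Unit, protocol expects !Str  ✗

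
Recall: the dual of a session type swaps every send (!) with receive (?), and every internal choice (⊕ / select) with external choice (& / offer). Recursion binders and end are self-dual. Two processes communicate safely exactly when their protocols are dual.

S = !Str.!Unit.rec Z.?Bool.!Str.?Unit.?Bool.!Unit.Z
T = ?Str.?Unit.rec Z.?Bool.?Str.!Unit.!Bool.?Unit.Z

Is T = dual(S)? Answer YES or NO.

!Str vs ?Str  ✓
  !Unit vs ?Unit  ✓
    rec Z vs rec Z  ✓ (binder kept)
      ?Bool vs ?Bool  ✗ same direction on both sides — not dual

NO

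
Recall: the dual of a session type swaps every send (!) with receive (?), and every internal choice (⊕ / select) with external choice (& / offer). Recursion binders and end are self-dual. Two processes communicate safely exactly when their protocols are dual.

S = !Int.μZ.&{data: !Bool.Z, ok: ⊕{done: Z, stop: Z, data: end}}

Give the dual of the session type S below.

?Int.μZ.⊕{data: ?Bool.Z, ok: &{done: Z, stop: Z, data: end}}

!Int ↦ ?Int
  μZ ↦ μZ  (rec unchanged)
    &{data,ok} ↦ ⊕{data,ok}  (&→⊕)
      • data:
        !Bool ↦ ?Bool
          Z ↦ Z
      • ok:
        ⊕{done,stop,data} ↦ &{done,stop,data}  (select→offer)
          • done:
            Z ↦ Z
          • stop:
            Z ↦ Z
          • data:
            end ↦ end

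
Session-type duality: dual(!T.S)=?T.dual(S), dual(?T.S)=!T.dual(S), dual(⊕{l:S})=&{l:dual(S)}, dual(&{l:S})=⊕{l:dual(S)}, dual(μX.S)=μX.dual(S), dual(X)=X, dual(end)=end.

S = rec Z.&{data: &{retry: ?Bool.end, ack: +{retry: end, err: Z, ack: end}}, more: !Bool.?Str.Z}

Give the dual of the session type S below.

rec Z → rec Z  (rec unchanged)
  &{data,more} → +{data,more}  (offer→select)
    case data:
      &{retry,ack} → +{retry,ack}  (offer→select)
        case retry:
          ?Bool → !Bool
            dual(end) = end
        case ack:
          +{retry,err,ack} → &{retry,err,ack}  (select→offer)
            case retry:
              dual(end) = end
            case err:
              dual(Z) = Z
            case ack:
              dual(end) = end
    case more:
      !Bool → ?Bool
        ?Str → !Str
          dual(Z) = Z

rec Z.+{data: +{retry: !Bool.end, ack: &{retry: end, err: Z, ack: end}}, more: ?Bool.!Str.Z}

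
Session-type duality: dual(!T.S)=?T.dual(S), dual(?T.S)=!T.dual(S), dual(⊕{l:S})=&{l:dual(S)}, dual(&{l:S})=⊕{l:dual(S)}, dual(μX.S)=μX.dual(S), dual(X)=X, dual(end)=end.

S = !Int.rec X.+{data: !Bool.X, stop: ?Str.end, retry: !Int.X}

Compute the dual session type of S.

?Int.rec X.&{data: ?Bool.X, stop: !Str.end, retry: ?Int.X}

!Int = ?Int
  rec X = rec X  (μ self-dual)
    +{data,stop,retry} = &{data,stop,retry}  (internal→external)
      case data:
        !Bool = ?Bool
          X self-dual
      case stop:
        ?Str = !Str
          end self-dual
      case retry:
        !Int = ?Int
          X self-dual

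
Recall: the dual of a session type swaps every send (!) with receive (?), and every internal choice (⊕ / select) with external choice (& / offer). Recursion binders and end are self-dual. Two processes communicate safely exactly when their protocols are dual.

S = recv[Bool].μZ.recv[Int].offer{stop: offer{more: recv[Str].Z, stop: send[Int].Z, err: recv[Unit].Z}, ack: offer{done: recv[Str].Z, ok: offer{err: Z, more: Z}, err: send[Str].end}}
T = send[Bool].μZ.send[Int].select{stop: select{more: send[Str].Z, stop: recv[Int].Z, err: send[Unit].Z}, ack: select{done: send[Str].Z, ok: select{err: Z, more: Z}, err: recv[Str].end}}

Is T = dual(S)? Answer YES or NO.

YES

recv[Bool] ‖ send[Bool]  ✓
  μZ ‖ μZ  ✓ (binder kept)
    recv[Int] ‖ send[Int]  ✓
      offer{stop,ack} ‖ select{stop,ack}  ✓ same labels
        [stop]
          offer{more,stop,err} ‖ select{more,stop,err}  ✓ same labels
            [more]
              recv[Str] ‖ send[Str]  ✓
                Z ‖ Z  ✓
            [stop]
              send[Int] ‖ recv[Int]  ✓
                Z ‖ Z  ✓
            [err]
              recv[Unit] ‖ send[Unit]  ✓
                Z ‖ Z  ✓
        [ack]
          offer{done,ok,err} ‖ select{done,ok,err}  ✓ same labels
            [done]
              recv[Str] ‖ send[Str]  ✓
                Z ‖ Z  ✓
            [ok]
              offer{err,more} ‖ select{err,more}  ✓ same labels
                [err]
                  Z ‖ Z  ✓
                [more]
                  Z ‖ Z  ✓
            [err]
              send[Str] ‖ recv[Str]  ✓
                end ‖ end  ✓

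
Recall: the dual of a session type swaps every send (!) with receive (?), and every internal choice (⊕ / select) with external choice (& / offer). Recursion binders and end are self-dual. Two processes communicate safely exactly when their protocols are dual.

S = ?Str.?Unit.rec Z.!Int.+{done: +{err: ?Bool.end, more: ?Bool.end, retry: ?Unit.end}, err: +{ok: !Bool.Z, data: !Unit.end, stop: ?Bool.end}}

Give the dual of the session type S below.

!Str.!Unit.rec Z.?Int.&{done: &{err: !Bool.end, more: !Bool.end, retry: !Unit.end}, err: &{ok: ?Bool.Z, data: ?Unit.end, stop: !Bool.end}}

?Str → !Str
  ?Unit → !Unit
    rec Z → rec Z  (μ self-dual)
      !Int → ?Int
        +{done,err} → &{done,err}  (⊕→&)
          [done]
            +{err,more,retry} → &{err,more,retry}  (⊕→&)
              [err]
                ?Bool → !Bool
                  end ↦ end
              [more]
                ?Bool → !Bool
                  end ↦ end
              [retry]
                ?Unit → !Unit
                  end ↦ end
          [err]
            +{ok,data,stop} → &{ok,data,stop}  (⊕→&)
              [ok]
                !Bool → ?Bool
                  Z ↦ Z
              [data]
                !Unit → ?Unit
                  end ↦ end
              [stop]
                ?Bool → !Bool
                  end ↦ end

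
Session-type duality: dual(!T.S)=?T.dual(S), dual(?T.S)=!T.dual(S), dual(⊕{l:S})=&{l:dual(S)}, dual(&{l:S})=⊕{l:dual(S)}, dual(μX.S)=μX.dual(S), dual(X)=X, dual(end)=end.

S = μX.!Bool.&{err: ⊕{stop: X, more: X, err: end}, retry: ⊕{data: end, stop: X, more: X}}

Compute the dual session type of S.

μX.?Bool.⊕{err: &{stop: X, more: X, err: end}, retry: &{data: end, stop: X, more: X}}

μX = μX  (μ self-dual)
  !Bool = ?Bool
    &{err,retry} = ⊕{err,retry}  (offer→select)
      [err]
        ⊕{stop,more,err} = &{stop,more,err}  (⊕→&)
          [stop]
            X ↦ X
          [more]
            X ↦ X
          [err]
            end ↦ end
      [retry]
        ⊕{data,stop,more} = &{data,stop,more}  (⊕→&)
          [data]
            end ↦ end
          [stop]
            X ↦ X
          [more]
            X ↦ X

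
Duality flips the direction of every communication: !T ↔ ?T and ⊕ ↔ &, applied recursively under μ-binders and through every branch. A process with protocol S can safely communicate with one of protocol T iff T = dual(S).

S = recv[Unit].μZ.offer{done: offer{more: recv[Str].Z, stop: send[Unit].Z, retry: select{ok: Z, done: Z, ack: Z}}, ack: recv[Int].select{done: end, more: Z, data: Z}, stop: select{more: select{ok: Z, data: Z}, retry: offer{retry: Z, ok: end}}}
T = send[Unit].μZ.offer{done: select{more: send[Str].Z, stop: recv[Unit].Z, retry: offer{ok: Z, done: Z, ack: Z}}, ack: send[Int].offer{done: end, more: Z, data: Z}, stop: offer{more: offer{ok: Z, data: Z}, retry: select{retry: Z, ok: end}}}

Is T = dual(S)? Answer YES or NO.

recv[Unit] | send[Unit]  match
  μZ | μZ  match (rec unchanged)
    offer{done,ack,stop} | offer{done,ack,stop}  ✗ choice polarity not flipped — not dual

NO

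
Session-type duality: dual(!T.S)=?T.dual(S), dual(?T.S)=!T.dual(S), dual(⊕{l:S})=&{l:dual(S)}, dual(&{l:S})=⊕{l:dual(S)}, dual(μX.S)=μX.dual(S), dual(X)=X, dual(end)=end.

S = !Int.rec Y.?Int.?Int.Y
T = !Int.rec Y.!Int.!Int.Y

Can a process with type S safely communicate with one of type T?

!Int | !Int  ✗ same direction on both sides — not dual

NO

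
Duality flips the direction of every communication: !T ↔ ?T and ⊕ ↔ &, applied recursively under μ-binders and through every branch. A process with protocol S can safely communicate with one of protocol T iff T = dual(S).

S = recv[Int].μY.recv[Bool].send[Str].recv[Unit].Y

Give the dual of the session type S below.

send[Int].μY.send[Bool].recv[Str].send[Unit].Y

recv[Int] ↦ send[Int]
  μY ↦ μY  (rec unchanged)
    recv[Bool] ↦ send[Bool]
      send[Str] ↦ recv[Str]
        recv[Unit] ↦ send[Unit]
          dual(Y) = Y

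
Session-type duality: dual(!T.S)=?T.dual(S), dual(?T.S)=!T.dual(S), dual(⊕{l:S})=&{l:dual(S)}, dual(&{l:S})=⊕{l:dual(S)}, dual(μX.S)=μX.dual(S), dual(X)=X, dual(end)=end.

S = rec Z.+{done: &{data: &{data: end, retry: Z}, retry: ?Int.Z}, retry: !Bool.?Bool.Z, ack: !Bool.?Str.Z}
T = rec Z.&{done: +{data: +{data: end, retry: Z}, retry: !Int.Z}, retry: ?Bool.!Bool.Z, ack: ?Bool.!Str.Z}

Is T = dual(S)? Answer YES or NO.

YES

rec Z vs rec Z  match (μ self-dual)
  +{done,retry,ack} vs &{done,retry,ack}  match same labels
    case done:
      &{data,retry} vs +{data,retry}  match same labels
        case data:
          &{data,retry} vs +{data,retry}  match same labels
            case data:
              end vs end  match
            case retry:
              Z vs Z  match
        case retry:
          ?Int vs !Int  match
            Z vs Z  match
    case retry:
      !Bool vs ?Bool  match
        ?Bool vs !Bool  match
          Z vs Z  match
    case ack:
      !Bool vs ?Bool  match
        ?Str vs !Str  match
          Z vs Z  match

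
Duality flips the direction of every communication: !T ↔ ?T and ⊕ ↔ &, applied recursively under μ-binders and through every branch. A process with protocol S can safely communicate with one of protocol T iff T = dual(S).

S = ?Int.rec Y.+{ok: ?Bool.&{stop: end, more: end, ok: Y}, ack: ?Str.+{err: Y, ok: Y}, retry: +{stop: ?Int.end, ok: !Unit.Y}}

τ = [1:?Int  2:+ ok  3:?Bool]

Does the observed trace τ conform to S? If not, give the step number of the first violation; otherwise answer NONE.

[1] ?Int  ok  now at rec Y.…
[2] + ok  ok  now at ?Bool.&{stop: end, more: end, ok: rec Y.…}
[3] ?Bool  ok  now at &{stop: end, more: end, ok: rec Y.…}
trace exhausted — no violation

NONE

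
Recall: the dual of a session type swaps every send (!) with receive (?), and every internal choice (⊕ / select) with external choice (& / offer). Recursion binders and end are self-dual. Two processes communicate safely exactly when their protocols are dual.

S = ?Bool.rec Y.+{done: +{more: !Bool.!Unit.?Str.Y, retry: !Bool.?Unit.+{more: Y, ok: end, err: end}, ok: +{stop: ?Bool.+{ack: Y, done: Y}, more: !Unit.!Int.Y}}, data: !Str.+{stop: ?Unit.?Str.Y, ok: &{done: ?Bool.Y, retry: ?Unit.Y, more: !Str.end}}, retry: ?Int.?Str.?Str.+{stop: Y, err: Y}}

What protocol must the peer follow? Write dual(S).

?Bool → !Bool
  rec Y → rec Y  (binder kept)
    +{done,data,retry} → &{done,data,retry}  (select→offer)
      case done:
        +{more,retry,ok} → &{more,retry,ok}  (select→offer)
          case more:
            !Bool → ?Bool
              !Unit → ?Unit
                ?Str → !Str
                  Y ↦ Y
          case retry:
            !Bool → ?Bool
              ?Unit → !Unit
                +{more,ok,err} → &{more,ok,err}  (select→offer)
                  case more:
                    Y ↦ Y
                  case ok:
                    end ↦ end
                  case err:
                    end ↦ end
          case ok:
            +{stop,more} → &{stop,more}  (select→offer)
              case stop:
                ?Bool → !Bool
                  +{ack,done} → &{ack,done}  (select→offer)
                    case ack:
                      Y ↦ Y
                    case done:
                      Y ↦ Y
              case more:
                !Unit → ?Unit
                  !Int → ?Int
                    Y ↦ Y
      case data:
        !Str → ?Str
          +{stop,ok} → &{stop,ok}  (select→offer)
            case stop:
              ?Unit → !Unit
                ?Str → !Str
                  Y ↦ Y
            case ok:
              &{done,retry,more} → +{done,retry,more}  (&→⊕)
                case done:
                  ?Bool → !Bool
                    Y ↦ Y
                case retry:
                  ?Unit → !Unit
                    Y ↦ Y
                case more:
                  !Str → ?Str
                    end ↦ end
      case retry:
        ?Int → !Int
          ?Str → !Str
            ?Str → !Str
              +{stop,err} → &{stop,err}  (select→offer)
                case stop:
                  Y ↦ Y
                case err:
                  Y ↦ Y

!Bool.rec Y.&{done: &{more: ?Bool.?Unit.!Str.Y, retry: ?Bool.!Unit.&{more: Y, ok: end, err: end}, ok: &{stop: !Bool.&{ack: Y, done: Y}, more: ?Unit.?Int.Y}}, data: ?Str.&{stop: !Unit.!Str.Y, ok: +{done: !Bool.Y, retry: !Unit.Y, more: ?Str.end}}, retry: !Int.!Str.!Str.&{stop: Y, err: Y}}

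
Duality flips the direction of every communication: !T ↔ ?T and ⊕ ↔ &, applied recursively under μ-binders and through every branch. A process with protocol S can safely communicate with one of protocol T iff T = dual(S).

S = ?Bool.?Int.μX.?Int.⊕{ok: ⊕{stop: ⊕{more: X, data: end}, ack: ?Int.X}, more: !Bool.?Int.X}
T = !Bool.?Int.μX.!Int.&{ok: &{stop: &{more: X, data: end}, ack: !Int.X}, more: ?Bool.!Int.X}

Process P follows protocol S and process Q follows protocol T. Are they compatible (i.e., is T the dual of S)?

NO

?Bool vs !Bool  ok
  ?Int vs ?Int  ✗ same direction on both sides — not dual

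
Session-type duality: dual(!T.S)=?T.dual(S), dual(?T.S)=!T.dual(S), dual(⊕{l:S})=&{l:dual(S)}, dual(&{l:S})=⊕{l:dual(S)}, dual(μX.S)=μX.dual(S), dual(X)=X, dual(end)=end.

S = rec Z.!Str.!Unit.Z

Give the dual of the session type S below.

rec Z = rec Z  (binder kept)
  !Str = ?Str
    !Unit = ?Unit
      Z self-dual

rec Z.?Str.?Unit.Z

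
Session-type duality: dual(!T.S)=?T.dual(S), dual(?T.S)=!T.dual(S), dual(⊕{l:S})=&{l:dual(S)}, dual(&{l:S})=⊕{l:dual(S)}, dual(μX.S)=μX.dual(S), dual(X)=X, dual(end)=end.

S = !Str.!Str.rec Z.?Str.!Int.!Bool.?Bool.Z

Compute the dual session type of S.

?Str.?Str.rec Z.!Str.?Int.?Bool.!Bool.Z

!Str = ?Str
  !Str = ?Str
    rec Z = rec Z  (binder kept)
      ?Str = !Str
        !Int = ?Int
          !Bool = ?Bool
            ?Bool = !Bool
              Z self-dual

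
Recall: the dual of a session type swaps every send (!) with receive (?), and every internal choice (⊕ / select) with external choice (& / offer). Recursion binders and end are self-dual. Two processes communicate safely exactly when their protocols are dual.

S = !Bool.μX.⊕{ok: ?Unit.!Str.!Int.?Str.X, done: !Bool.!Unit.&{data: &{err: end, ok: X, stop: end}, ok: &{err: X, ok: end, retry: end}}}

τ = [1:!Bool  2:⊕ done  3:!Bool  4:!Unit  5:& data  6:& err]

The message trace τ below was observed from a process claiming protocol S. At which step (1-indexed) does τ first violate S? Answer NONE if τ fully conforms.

[1] !Bool  ok  cont: μX.…
[2] ⊕ done  ok  cont: !Bool.!Unit.&{data: &{err: end, ok: μX.…, stop: end}, ok: &{err: μX.…, ok: end, retry: end}}
[3] !Bool  ok  cont: !Unit.&{data: &{err: end, ok: μX.…, stop: end}, ok: &{err: μX.…, ok: end, retry: end}}
[4] !Unit  ok  cont: &{data: &{err: end, ok: μX.…, stop: end}, ok: &{err: μX.…, ok: end, retry: end}}
[5] & data  ok  cont: &{err: end, ok: μX.…, stop: end}
[6] & err  ok  cont: end
τ conforms to S (length 6)

NONE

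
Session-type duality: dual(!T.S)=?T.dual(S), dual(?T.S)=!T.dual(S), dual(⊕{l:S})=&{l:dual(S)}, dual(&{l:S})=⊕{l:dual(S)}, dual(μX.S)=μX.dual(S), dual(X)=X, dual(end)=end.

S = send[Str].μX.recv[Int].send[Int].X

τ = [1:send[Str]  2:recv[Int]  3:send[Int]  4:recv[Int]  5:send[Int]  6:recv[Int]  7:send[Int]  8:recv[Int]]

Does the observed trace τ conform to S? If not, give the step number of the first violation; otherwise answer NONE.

NONE

[1] send[Str]  ok  residual = μX.…
[2] recv[Int]  ok  residual = send[Int].μX.…
[3] send[Int]  ok  residual = μX.…
[4] recv[Int]  ok  residual = send[Int].μX.…
[5] send[Int]  ok  residual = μX.…
[6] recv[Int]  ok  residual = send[Int].μX.…
[7] send[Int]  ok  residual = μX.…
[8] recv[Int]  ok  residual = send[Int].μX.…
trace exhausted — no violation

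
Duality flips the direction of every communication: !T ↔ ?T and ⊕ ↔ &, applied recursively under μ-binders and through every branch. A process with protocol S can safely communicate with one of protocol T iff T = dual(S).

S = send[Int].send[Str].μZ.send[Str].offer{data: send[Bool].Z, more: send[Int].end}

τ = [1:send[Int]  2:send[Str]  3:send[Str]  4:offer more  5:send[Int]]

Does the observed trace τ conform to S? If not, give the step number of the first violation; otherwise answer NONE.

@1 send[Int]  ✓  state: send[Str].μZ.…
@2 send[Str]  ✓  state: μZ.…
@3 send[Str]  ✓  state: offer{data: send[Bool].μZ.…, more: send[Int].end}
@4 offer more  ✓  state: send[Int].end
@5 send[Int]  ✓  state: end
all 5 steps conform

NONE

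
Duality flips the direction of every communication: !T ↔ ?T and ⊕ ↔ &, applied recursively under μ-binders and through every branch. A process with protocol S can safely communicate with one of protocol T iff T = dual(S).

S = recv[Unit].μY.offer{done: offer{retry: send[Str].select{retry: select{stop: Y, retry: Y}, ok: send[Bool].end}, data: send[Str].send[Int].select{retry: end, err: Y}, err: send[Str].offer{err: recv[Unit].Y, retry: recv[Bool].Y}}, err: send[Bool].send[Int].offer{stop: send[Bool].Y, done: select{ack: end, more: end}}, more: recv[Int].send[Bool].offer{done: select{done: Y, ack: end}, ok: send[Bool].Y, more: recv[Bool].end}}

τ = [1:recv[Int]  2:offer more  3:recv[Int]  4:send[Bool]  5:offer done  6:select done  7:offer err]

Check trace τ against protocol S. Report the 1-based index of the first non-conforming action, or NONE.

1

step 1: got recv[Int], protocol expects recv[Unit]  ✗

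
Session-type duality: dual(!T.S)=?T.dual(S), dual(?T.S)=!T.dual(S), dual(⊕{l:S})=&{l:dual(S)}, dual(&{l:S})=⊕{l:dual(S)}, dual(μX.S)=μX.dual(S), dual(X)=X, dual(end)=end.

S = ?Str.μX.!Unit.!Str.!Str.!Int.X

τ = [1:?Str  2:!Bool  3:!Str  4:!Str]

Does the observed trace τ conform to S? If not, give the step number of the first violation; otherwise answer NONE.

2

step 1: ?Str  ✓  state: μX.…
step 2: got !Bool, protocol expects !Unit  ✗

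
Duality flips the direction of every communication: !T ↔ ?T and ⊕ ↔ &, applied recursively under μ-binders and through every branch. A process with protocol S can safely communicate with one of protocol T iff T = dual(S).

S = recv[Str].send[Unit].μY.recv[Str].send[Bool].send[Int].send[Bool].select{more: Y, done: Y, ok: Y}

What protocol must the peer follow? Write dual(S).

send[Str].recv[Unit].μY.send[Str].recv[Bool].recv[Int].recv[Bool].offer{more: Y, done: Y, ok: Y}

recv[Str] ↦ send[Str]
  send[Unit] ↦ recv[Unit]
    μY ↦ μY  (μ self-dual)
      recv[Str] ↦ send[Str]
        send[Bool] ↦ recv[Bool]
          send[Int] ↦ recv[Int]
            send[Bool] ↦ recv[Bool]
              select{more,done,ok} ↦ offer{more,done,ok}  (select→offer)
                case more:
                  Y ↦ Y
                case done:
                  Y ↦ Y
                case ok:
                  Y ↦ Y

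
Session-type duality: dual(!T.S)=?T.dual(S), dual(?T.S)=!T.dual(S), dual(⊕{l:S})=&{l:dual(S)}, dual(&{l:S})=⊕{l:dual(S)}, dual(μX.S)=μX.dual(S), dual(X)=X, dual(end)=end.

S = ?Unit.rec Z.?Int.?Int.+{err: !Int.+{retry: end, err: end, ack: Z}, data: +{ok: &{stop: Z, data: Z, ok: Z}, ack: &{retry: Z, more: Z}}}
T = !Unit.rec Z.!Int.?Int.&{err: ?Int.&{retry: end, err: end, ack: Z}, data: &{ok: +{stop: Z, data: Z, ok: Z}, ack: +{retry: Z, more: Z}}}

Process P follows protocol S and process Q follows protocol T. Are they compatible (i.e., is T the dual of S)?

NO

?Unit vs !Unit  ok
  rec Z vs rec Z  ok (binder kept)
    ?Int vs !Int  ok
      ?Int vs ?Int  ✗ same direction on both sides — not dual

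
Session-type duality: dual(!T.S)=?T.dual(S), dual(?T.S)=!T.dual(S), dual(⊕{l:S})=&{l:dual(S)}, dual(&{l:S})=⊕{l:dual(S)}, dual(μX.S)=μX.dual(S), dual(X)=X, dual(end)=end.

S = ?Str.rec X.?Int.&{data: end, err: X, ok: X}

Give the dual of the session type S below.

!Str.rec X.!Int.+{data: end, err: X, ok: X}

?Str → !Str
  rec X → rec X  (rec unchanged)
    ?Int → !Int
      &{data,err,ok} → +{data,err,ok}  (external→internal)
        • data:
          end ↦ end
        • err:
          X ↦ X
        • ok:
          X ↦ X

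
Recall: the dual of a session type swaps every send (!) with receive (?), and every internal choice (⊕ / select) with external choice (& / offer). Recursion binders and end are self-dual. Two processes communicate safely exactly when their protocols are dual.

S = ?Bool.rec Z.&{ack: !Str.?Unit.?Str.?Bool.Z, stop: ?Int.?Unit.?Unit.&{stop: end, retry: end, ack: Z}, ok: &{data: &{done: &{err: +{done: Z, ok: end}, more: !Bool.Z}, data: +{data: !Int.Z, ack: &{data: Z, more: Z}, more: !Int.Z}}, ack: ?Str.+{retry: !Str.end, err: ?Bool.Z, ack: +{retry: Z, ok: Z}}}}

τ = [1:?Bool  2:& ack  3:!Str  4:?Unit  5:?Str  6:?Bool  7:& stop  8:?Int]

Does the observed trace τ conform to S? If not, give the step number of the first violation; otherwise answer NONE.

@1 ?Bool  match  now at rec Z.…
@2 & ack  match  now at !Str.?Unit.?Str.?Bool.rec Z.…
@3 !Str  match  now at ?Unit.?Str.?Bool.rec Z.…
@4 ?Unit  match  now at ?Str.?Bool.rec Z.…
@5 ?Str  match  now at ?Bool.rec Z.…
@6 ?Bool  match  now at rec Z.…
@7 & stop  match  now at ?Int.?Unit.?Unit.&{stop: end, retry: end, ack: rec Z.…}
@8 ?Int  match  now at ?Unit.?Unit.&{stop: end, retry: end, ack: rec Z.…}
trace exhausted — no violation

NONE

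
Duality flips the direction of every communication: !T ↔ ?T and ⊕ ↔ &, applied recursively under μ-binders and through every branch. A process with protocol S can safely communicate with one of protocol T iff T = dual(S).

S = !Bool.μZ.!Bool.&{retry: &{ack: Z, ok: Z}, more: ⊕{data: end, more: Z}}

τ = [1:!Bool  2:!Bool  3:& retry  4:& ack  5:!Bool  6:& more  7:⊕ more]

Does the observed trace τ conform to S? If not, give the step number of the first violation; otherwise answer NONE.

NONE

@1 !Bool  ok  residual = μZ.…
@2 !Bool  ok  residual = &{retry: &{ack: μZ.…, ok: μZ.…}, more: ⊕{data: end, more: μZ.…}}
@3 & retry  ok  residual = &{ack: μZ.…, ok: μZ.…}
@4 & ack  ok  residual = μZ.…
@5 !Bool  ok  residual = &{retry: &{ack: μZ.…, ok: μZ.…}, more: ⊕{data: end, more: μZ.…}}
@6 & more  ok  residual = ⊕{data: end, more: μZ.…}
@7 ⊕ more  ok  residual = μZ.…
trace exhausted — no violation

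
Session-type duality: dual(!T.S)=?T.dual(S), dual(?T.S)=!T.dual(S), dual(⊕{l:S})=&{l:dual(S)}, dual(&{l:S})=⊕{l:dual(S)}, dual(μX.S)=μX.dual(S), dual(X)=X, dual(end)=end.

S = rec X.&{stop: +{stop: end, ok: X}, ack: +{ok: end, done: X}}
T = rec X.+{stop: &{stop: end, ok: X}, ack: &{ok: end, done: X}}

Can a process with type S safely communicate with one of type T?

rec X vs rec X  ✓ (μ self-dual)
  &{stop,ack} vs +{stop,ack}  ✓ labels match
    [stop]
      +{stop,ok} vs &{stop,ok}  ✓ labels match
        [stop]
          end vs end  ✓
        [ok]
          X vs X  ✓
    [ack]
      +{ok,done} vs &{ok,done}  ✓ labels match
        [ok]
          end vs end  ✓
        [done]
          X vs X  ✓

YES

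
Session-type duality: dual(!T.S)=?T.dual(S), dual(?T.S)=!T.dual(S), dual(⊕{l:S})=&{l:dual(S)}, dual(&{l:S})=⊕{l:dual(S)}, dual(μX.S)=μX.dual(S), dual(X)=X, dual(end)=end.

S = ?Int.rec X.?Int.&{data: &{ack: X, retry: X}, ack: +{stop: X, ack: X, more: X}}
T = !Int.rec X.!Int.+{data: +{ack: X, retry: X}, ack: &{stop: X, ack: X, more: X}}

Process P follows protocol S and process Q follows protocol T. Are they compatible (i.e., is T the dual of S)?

?Int ‖ !Int  ok
  rec X ‖ rec X  ok (binder kept)
    ?Int ‖ !Int  ok
      &{data,ack} ‖ +{data,ack}  ok labels match
        • data:
          &{ack,retry} ‖ +{ack,retry}  ok labels match
            • ack:
              X ‖ X  ok
            • retry:
              X ‖ X  ok
        • ack:
          +{stop,ack,more} ‖ &{stop,ack,more}  ok labels match
            • stop:
              X ‖ X  ok
            • ack:
              X ‖ X  ok
            • more:
              X ‖ X  ok

YES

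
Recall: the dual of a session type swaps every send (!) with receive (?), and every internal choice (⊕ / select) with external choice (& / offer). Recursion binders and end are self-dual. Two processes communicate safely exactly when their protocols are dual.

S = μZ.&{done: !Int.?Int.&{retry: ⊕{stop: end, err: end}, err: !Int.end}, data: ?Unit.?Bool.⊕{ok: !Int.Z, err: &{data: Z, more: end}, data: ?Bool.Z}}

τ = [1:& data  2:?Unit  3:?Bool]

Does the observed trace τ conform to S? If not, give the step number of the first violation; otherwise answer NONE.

NONE

@1 & data  ✓  residual = ?Unit.?Bool.⊕{ok: !Int.μZ.…, err: &{data: μZ.…, more: end}, data: ?Bool.μZ.…}
@2 ?Unit  ✓  residual = ?Bool.⊕{ok: !Int.μZ.…, err: &{data: μZ.…, more: end}, data: ?Bool.μZ.…}
@3 ?Bool  ✓  residual = ⊕{ok: !Int.μZ.…, err: &{data: μZ.…, more: end}, data: ?Bool.μZ.…}
τ conforms to S (length 3)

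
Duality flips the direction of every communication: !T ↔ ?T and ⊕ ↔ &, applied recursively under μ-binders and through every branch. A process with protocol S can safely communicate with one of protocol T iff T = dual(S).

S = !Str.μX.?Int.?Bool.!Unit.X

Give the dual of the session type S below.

?Str.μX.!Int.!Bool.?Unit.X

!Str = ?Str
  μX = μX  (rec unchanged)
    ?Int = !Int
      ?Bool = !Bool
        !Unit = ?Unit
          X ↦ X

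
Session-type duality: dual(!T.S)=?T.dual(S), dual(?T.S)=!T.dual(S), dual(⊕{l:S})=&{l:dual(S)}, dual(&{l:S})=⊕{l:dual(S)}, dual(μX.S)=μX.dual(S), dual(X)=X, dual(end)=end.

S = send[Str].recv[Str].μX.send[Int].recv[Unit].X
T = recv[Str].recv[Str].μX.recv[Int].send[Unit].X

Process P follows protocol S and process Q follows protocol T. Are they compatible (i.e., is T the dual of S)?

send[Str] ‖ recv[Str]  ok
  recv[Str] ‖ recv[Str]  ✗ same direction on both sides — not dual

NO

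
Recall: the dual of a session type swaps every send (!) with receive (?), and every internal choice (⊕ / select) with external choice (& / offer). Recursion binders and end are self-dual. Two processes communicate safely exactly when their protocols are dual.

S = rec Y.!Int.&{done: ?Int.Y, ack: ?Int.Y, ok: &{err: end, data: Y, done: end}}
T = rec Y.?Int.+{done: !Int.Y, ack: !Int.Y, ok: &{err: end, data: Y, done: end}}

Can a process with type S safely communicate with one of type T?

rec Y | rec Y  ✓ (μ self-dual)
  !Int | ?Int  ✓
    &{done,ack,ok} | +{done,ack,ok}  ✓ label sets agree
      [done]
        ?Int | !Int  ✓
          Y | Y  ✓
      [ack]
        ?Int | !Int  ✓
          Y | Y  ✓
      [ok]
        &{err,data,done} | &{err,data,done}  ✗ choice polarity not flipped — not dual

NO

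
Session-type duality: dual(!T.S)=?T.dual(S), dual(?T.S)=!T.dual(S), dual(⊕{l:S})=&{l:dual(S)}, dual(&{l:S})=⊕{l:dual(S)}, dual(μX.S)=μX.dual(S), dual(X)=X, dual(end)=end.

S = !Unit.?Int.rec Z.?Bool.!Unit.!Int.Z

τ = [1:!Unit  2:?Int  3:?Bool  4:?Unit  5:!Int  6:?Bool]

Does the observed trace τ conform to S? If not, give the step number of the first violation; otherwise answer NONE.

step 1: !Unit  match  now at ?Int.rec Z.…
step 2: ?Int  match  now at rec Z.…
step 3: ?Bool  match  now at !Unit.!Int.rec Z.…
step 4: got ?Unit, protocol expects !Unit  ✗

4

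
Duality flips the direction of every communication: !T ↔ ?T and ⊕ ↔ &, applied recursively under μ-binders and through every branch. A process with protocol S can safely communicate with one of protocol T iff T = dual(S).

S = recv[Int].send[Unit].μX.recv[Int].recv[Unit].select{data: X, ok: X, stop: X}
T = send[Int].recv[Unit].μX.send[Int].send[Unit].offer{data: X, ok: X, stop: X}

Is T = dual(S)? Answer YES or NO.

recv[Int] ‖ send[Int]  ok
  send[Unit] ‖ recv[Unit]  ok
    μX ‖ μX  ok (rec unchanged)
      recv[Int] ‖ send[Int]  ok
        recv[Unit] ‖ send[Unit]  ok
          select{data,ok,stop} ‖ offer{data,ok,stop}  ok labels match
            case data:
              X ‖ X  ok
            case ok:
              X ‖ X  ok
            case stop:
              X ‖ X  ok

YES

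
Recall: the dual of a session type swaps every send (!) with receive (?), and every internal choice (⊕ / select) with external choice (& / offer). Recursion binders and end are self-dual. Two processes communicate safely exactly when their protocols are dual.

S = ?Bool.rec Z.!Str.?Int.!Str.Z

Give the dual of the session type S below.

?Bool ↦ !Bool
  rec Z ↦ rec Z  (rec unchanged)
    !Str ↦ ?Str
      ?Int ↦ !Int
        !Str ↦ ?Str
          Z ↦ Z

!Bool.rec Z.?Str.!Int.?Str.Z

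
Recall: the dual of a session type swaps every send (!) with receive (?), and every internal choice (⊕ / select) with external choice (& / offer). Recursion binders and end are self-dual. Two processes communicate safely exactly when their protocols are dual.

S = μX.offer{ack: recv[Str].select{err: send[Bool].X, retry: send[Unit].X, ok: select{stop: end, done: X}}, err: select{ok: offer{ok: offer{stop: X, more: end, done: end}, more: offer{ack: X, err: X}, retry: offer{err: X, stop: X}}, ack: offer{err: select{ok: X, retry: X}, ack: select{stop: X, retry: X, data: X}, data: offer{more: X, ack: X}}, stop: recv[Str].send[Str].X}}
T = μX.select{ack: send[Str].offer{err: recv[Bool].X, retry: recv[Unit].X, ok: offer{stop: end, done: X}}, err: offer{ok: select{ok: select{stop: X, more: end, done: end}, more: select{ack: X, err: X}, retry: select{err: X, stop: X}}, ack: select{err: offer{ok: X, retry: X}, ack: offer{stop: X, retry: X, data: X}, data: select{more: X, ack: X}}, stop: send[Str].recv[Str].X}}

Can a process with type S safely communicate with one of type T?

YES

μX | μX  match (binder kept)
  offer{ack,err} | select{ack,err}  match labels match
    case ack:
      recv[Str] | send[Str]  match
        select{err,retry,ok} | offer{err,retry,ok}  match labels match
          case err:
            send[Bool] | recv[Bool]  match
              X | X  match
          case retry:
            send[Unit] | recv[Unit]  match
              X | X  match
          case ok:
            select{stop,done} | offer{stop,done}  match labels match
              case stop:
                end | end  match
              case done:
                X | X  match
    case err:
      select{ok,ack,stop} | offer{ok,ack,stop}  match labels match
        case ok:
          offer{ok,more,retry} | select{ok,more,retry}  match labels match
            case ok:
              offer{stop,more,done} | select{stop,more,done}  match labels match
                case stop:
                  X | X  match
                case more:
                  end | end  match
                case done:
                  end | end  match
            case more:
              offer{ack,err} | select{ack,err}  match labels match
                case ack:
                  X | X  match
                case err:
                  X | X  match
            case retry:
              offer{err,stop} | select{err,stop}  match labels match
                case err:
                  X | X  match
                case stop:
                  X | X  match
        case ack:
          offer{err,ack,data} | select{err,ack,data}  match labels match
            case err:
              select{ok,retry} | offer{ok,retry}  match labels match
                case ok:
                  X | X  match
                case retry:
                  X | X  match
            case ack:
              select{stop,retry,data} | offer{stop,retry,data}  match labels match
                case stop:
                  X | X  match
                case retry:
                  X | X  match
                case data:
                  X | X  match
            case data:
              offer{more,ack} | select{more,ack}  match labels match
                case more:
                  X | X  match
                case ack:
                  X | X  match
        case stop:
          recv[Str] | send[Str]  match
            send[Str] | recv[Str]  match
              X | X  match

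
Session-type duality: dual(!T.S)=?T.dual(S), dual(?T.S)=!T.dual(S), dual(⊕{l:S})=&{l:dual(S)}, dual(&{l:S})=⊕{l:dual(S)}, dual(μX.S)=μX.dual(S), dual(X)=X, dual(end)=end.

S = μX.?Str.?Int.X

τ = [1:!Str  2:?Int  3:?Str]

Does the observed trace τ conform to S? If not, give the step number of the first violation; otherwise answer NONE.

1

[1] got !Str, protocol expects ?Str  ✗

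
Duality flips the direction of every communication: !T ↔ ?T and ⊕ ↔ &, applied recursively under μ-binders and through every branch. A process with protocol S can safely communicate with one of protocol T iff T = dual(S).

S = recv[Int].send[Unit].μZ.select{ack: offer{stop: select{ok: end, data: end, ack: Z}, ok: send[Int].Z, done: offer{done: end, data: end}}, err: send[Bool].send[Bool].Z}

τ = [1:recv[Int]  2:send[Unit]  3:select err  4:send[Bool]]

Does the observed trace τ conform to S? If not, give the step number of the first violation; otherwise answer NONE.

NONE

step 1: recv[Int]  match  state: send[Unit].μZ.…
step 2: send[Unit]  match  state: μZ.…
step 3: select err  match  state: send[Bool].send[Bool].μZ.…
step 4: send[Bool]  match  state: send[Bool].μZ.…
trace exhausted — no violation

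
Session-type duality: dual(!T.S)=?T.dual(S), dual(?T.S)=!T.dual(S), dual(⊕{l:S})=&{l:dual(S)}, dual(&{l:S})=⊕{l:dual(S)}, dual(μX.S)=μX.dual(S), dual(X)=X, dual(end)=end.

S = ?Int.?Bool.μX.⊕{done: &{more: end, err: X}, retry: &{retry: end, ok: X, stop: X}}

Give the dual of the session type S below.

!Int.!Bool.μX.&{done: ⊕{more: end, err: X}, retry: ⊕{retry: end, ok: X, stop: X}}

?Int ↦ !Int
  ?Bool ↦ !Bool
    μX ↦ μX  (binder kept)
      ⊕{done,retry} ↦ &{done,retry}  (⊕→&)
        [done]
          &{more,err} ↦ ⊕{more,err}  (external→internal)
            [more]
              dual(end) = end
            [err]
              dual(X) = X
        [retry]
          &{retry,ok,stop} ↦ ⊕{retry,ok,stop}  (external→internal)
            [retry]
              dual(end) = end
            [ok]
              dual(X) = X
            [stop]
              dual(X) = X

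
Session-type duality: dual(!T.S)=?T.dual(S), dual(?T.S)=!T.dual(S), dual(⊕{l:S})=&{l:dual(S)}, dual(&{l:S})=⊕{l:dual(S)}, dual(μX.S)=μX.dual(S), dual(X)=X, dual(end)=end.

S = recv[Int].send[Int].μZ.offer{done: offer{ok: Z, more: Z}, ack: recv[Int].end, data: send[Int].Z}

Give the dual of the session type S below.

send[Int].recv[Int].μZ.select{done: select{ok: Z, more: Z}, ack: send[Int].end, data: recv[Int].Z}

recv[Int] = send[Int]
  send[Int] = recv[Int]
    μZ = μZ  (rec unchanged)
      offer{done,ack,data} = select{done,ack,data}  (offer→select)
        case done:
          offer{ok,more} = select{ok,more}  (offer→select)
            case ok:
              dual(Z) = Z
            case more:
              dual(Z) = Z
        case ack:
          recv[Int] = send[Int]
            dual(end) = end
        case data:
          send[Int] = recv[Int]
            dual(Z) = Z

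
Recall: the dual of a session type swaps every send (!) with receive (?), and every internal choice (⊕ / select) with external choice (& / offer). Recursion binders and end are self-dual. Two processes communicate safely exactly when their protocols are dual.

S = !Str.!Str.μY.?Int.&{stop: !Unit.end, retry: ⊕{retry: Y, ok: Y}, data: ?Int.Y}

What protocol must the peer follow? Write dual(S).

?Str.?Str.μY.!Int.⊕{stop: ?Unit.end, retry: &{retry: Y, ok: Y}, data: !Int.Y}

!Str = ?Str
  !Str = ?Str
    μY = μY  (binder kept)
      ?Int = !Int
        &{stop,retry,data} = ⊕{stop,retry,data}  (offer→select)
          case stop:
            !Unit = ?Unit
              end self-dual
          case retry:
            ⊕{retry,ok} = &{retry,ok}  (⊕→&)
              case retry:
                Y self-dual
              case ok:
                Y self-dual
          case data:
            ?Int = !Int
              Y self-dual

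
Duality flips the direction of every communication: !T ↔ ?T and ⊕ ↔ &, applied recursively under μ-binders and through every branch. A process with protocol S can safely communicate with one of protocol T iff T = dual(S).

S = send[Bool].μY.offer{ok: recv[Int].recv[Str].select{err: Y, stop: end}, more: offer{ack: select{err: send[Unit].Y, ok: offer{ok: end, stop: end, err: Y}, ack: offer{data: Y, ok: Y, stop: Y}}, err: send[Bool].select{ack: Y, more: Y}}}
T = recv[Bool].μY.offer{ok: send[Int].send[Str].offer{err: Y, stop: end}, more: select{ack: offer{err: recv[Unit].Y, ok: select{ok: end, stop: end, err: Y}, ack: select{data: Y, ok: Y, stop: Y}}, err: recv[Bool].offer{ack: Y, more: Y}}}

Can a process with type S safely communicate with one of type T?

NO

send[Bool] | recv[Bool]  match
  μY | μY  match (μ self-dual)
    offer{ok,more} | offer{ok,more}  ✗ choice polarity not flipped — not dual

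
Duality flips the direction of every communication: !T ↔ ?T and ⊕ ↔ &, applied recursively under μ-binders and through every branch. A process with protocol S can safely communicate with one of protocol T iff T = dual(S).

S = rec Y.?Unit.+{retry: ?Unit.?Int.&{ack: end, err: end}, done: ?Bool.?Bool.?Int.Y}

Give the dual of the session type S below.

rec Y = rec Y  (rec unchanged)
  ?Unit = !Unit
    +{retry,done} = &{retry,done}  (select→offer)
      • retry:
        ?Unit = !Unit
          ?Int = !Int
            &{ack,err} = +{ack,err}  (&→⊕)
              • ack:
                dual(end) = end
              • err:
                dual(end) = end
      • done:
        ?Bool = !Bool
          ?Bool = !Bool
            ?Int = !Int
              dual(Y) = Y

rec Y.!Unit.&{retry: !Unit.!Int.+{ack: end, err: end}, done: !Bool.!Bool.!Int.Y}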